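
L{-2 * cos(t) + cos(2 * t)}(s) s/(s^2 + 4) - 2 * s/(s^2 + 1)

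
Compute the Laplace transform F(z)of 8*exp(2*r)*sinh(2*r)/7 16/(7*z*(z - 4))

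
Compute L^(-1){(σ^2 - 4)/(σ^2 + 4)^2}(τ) τ*cos(2*τ)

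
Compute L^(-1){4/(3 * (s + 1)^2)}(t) 4 * t * exp(-t)/3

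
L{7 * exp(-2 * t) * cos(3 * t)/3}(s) 7 * (s + 2)/(3 * ((s + 2)^2 + 9))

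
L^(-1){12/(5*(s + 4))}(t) 12*exp(-4*t)/5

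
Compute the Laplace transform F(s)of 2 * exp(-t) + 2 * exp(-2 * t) 2/(s + 2) + 2/(s + 1)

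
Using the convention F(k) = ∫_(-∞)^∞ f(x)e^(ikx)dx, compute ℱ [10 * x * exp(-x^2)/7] 5 * I * sqrt(pi) * k * exp(-k^2/4)/7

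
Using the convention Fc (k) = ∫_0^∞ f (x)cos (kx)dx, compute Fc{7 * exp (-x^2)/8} 7 * sqrt (pi) * exp (-k^2/4)/16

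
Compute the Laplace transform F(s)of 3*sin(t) 3/(s^2 + 1)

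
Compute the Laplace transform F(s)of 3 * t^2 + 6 6/s + 6/s^3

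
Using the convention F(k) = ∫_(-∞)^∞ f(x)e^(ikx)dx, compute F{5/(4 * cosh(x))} 5 * pi/(4 * cosh(pi * k/2))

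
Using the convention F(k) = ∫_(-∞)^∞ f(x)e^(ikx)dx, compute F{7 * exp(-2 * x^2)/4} 7 * sqrt(2) * sqrt(pi) * exp(-k^2/8)/8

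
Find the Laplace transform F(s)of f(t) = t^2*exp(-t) 2/(s + 1)^3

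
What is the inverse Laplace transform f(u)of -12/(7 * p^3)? -6 * u^2/7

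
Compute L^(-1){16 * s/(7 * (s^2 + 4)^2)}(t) 4 * t * sin(2 * t)/7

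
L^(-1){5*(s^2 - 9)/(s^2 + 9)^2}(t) 5*t*cos(3*t)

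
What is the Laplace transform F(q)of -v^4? -24/q^5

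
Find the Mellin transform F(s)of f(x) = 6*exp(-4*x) 6*gamma(s)/2^(2*s)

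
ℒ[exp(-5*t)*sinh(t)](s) 1/((s + 5)^2 - 1)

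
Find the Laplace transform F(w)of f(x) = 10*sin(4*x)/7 40/(7*(w^2 + 16))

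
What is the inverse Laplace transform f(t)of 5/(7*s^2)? 5*t/7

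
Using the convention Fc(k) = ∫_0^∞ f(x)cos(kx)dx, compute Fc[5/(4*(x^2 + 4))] 5*pi*exp(-2*k)/16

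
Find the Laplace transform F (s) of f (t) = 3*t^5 360/s^6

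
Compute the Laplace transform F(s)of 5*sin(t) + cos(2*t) s/(s^2 + 4) + 5/(s^2 + 1)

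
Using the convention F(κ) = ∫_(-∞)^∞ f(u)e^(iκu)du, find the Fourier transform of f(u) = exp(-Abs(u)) 2/(κ^2 + 1)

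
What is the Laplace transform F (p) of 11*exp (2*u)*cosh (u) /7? 11*(p - 2) / (7*( (p - 2) ^2 - 1) ) 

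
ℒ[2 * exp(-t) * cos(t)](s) 2 * (s + 1)/((s + 1)^2 + 1)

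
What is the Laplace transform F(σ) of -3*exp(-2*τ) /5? -3/(5*σ + 10) 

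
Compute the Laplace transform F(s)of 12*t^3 72/s^4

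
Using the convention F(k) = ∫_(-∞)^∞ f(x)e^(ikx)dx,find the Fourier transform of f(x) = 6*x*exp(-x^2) 3*I*sqrt(pi)*k*exp(-k^2/4)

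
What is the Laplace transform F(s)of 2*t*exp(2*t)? 2/(s - 2)^2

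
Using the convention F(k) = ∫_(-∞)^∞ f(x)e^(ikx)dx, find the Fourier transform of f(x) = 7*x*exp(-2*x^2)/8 7*sqrt(2)*I*sqrt(pi)*k*exp(-k^2/8)/64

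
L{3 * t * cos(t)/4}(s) 3 * (s^2 - 1)/(4 * (s^2 + 1)^2)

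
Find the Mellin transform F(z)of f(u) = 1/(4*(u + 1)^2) (-pi*z + pi)/(4*sin(pi*z))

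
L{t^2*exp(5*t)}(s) 2/(s - 5)^3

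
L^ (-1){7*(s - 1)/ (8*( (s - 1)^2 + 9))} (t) 7*exp (t)*cos (3*t)/8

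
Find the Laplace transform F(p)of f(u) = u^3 6/p^4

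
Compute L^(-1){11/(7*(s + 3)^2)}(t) 11*t*exp(-3*t)/7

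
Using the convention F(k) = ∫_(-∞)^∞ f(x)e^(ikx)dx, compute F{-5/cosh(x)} -5 * pi/cosh(pi * k/2)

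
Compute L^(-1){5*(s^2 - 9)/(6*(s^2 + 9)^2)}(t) 5*t*cos(3*t)/6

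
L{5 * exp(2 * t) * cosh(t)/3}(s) 5 * (s - 2)/(3 * ((s - 2)^2 - 1))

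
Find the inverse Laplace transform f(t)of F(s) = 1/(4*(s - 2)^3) t^2*exp(2*t)/8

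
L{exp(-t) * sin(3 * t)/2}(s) 3/(2 * ((s + 1)^2 + 9))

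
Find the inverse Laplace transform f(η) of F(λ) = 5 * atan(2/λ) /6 5 * sin(2 * η) /(6 * η) 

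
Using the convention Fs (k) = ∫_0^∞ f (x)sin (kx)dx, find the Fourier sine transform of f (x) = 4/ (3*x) 2*pi/3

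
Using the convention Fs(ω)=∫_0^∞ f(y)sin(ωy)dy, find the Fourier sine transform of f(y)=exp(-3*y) ω/(ω^2 + 9)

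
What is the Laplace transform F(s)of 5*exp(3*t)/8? 5/(8*(s - 3))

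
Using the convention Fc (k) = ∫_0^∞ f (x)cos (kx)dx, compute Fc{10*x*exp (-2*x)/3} 10*(4 - k^2)/ (3*(k^2 + 4)^2)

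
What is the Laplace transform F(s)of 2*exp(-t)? 2/(s + 1)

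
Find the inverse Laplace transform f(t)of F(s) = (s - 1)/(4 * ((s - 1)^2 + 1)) exp(t) * cos(t)/4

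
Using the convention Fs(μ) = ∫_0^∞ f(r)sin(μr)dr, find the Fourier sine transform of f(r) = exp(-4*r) μ/(μ^2 + 16)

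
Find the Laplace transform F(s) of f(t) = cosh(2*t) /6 s/(6*(s^2-4) ) 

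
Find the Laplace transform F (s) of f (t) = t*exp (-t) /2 1/ (2*(s + 1) ^2) 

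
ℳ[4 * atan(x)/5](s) -2 * pi * sec(pi * s/2)/(5 * s)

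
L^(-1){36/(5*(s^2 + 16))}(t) 9*sin(4*t)/5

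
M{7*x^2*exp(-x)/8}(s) 7*gamma(s + 2)/8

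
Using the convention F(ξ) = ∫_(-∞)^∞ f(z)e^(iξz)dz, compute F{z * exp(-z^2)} I * sqrt(pi) * ξ * exp(-ξ^2/4)/2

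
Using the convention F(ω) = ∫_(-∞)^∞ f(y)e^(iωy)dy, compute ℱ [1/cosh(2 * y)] pi/(2 * cosh(pi * ω/4))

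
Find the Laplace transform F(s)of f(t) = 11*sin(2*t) 22/(s^2+4)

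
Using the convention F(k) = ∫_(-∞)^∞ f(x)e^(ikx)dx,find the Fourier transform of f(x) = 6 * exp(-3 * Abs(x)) 36/(k^2 + 9)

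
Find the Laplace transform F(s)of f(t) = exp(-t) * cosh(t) (s + 1)/(s * (s + 2))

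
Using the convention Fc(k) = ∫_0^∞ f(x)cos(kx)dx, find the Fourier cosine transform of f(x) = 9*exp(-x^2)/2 9*sqrt(pi)*exp(-k^2/4)/4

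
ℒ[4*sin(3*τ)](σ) 12/(σ^2 + 9)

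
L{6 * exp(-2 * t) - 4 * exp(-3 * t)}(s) 6/(s + 2) - 4/(s + 3)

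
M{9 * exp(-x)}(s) 9 * gamma(s)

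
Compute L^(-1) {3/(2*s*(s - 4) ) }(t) 3*exp(2*t)*sinh(2*t) /4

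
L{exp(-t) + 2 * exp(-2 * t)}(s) 1/(s + 1) + 2/(s + 2)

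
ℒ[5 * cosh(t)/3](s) 5 * s/(3 * (s^2 - 1))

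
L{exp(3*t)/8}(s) 1/(8*(s - 3))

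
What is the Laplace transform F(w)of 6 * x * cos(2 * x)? 6 * (w^2 - 4)/(w^2 + 4)^2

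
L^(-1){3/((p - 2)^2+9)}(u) exp(2*u)*sin(3*u)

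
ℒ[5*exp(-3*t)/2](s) 5/(2*(s + 3))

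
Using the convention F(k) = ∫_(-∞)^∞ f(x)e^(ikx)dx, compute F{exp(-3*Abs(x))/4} 3/(2*(k^2 + 9))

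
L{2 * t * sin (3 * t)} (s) 12 * s/ (s^2+9)^2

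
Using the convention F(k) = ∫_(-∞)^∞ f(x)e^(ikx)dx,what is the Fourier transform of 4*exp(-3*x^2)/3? 4*sqrt(3)*sqrt(pi)*exp(-k^2/12)/9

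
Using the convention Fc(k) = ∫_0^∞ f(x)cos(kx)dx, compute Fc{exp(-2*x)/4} 1/(2*(k^2 + 4))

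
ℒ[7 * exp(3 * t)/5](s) 7/(5 * (s - 3))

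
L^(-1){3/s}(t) 3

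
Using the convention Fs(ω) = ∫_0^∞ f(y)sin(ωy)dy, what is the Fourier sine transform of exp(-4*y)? ω/(ω^2+16)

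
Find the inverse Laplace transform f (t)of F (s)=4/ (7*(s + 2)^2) 4*t*exp (-2*t)/7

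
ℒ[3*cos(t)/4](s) 3*s/(4*(s^2+1))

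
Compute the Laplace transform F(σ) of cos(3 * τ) σ/(σ^2 + 9) 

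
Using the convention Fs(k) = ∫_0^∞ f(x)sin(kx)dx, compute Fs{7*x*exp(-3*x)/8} 21*k/(4*(k^2 + 9)^2)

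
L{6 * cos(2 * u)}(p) 6 * p/(p^2 + 4)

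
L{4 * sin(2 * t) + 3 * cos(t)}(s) 8/(s^2 + 4) + 3 * s/(s^2 + 1)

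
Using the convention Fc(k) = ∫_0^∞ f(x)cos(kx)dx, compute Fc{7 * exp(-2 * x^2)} 7 * sqrt(2) * sqrt(pi) * exp(-k^2/8)/4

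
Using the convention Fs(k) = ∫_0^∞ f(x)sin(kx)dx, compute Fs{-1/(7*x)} -pi/14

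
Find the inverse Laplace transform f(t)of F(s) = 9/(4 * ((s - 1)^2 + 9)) 3 * exp(t) * sin(3 * t)/4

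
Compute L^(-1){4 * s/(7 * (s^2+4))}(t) 4 * cos(2 * t)/7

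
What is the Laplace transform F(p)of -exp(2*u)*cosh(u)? (2 - p)/((p - 2)^2 - 1)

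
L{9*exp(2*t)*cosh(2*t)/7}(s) 9*(s - 2)/(7*s*(s - 4))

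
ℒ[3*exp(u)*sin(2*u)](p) 6/((p - 1)^2 + 4)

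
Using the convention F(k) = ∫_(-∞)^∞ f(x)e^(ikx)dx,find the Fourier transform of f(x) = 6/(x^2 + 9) 2*pi*exp(-3*Abs(k))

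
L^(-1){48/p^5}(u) 2*u^4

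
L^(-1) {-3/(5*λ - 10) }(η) -3*exp(2*η) /5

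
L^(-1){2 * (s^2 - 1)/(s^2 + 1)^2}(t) 2 * t * cos(t)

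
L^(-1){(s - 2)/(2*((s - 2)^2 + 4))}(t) exp(2*t)*cos(2*t)/2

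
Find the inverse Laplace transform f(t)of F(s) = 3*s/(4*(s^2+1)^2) 3*t*sin(t)/8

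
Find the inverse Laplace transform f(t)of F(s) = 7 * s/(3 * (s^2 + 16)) 7 * cos(4 * t)/3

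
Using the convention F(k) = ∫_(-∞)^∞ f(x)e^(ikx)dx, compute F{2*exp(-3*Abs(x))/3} 4/(k^2 + 9)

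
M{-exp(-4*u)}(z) -gamma(z)/4^z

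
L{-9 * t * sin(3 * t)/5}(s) -54 * s/(5 * (s^2 + 9)^2)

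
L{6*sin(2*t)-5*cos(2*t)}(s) 12/(s^2 + 4)-5*s/(s^2 + 4)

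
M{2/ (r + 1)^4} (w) gamma (w) * gamma (4 - w)/3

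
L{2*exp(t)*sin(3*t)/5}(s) 6/(5*((s - 1)^2 + 9))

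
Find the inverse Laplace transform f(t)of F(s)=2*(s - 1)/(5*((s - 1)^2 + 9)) 2*exp(t)*cos(3*t)/5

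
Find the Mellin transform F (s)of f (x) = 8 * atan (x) -4 * pi * sec (pi * s/2)/s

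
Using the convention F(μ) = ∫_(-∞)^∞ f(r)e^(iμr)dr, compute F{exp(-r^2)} sqrt(pi)*exp(-μ^2/4)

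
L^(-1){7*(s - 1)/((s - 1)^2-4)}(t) 7*exp(t)*cosh(2*t)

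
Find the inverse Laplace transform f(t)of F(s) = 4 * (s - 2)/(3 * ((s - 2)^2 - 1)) 4 * exp(2 * t) * cosh(t)/3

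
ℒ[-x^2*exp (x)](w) -2/ (w - 1)^3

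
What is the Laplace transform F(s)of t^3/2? 3/s^4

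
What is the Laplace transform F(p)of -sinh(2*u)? -2/(p^2 - 4)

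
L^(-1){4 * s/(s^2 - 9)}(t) 4 * cosh(3 * t)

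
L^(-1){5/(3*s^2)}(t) 5*t/3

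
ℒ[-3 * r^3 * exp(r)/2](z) -9/(z - 1)^4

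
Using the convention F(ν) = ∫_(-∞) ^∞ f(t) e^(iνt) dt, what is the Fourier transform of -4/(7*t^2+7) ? -4*pi*exp(-Abs(ν) ) /7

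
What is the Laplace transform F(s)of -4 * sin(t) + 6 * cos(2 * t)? 6 * s/(s^2 + 4) - 4/(s^2 + 1)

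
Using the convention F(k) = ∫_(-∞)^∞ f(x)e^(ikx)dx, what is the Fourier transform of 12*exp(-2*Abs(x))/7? 48/(7*(k^2 + 4))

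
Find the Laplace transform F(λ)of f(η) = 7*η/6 7/(6*λ^2)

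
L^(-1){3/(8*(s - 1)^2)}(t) 3*t*exp(t)/8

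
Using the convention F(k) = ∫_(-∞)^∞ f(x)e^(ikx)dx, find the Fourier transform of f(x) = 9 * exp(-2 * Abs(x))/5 36/(5 * (k^2 + 4))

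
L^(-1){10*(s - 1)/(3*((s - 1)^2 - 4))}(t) 10*exp(t)*cosh(2*t)/3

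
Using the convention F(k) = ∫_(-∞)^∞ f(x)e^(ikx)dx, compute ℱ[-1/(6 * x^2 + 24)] -pi * exp(-2 * Abs(k))/12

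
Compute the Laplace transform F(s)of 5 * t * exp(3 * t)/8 5/(8 * (s - 3)^2)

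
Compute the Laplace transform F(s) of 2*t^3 12/s^4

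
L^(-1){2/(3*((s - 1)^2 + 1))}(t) 2*exp(t)*sin(t)/3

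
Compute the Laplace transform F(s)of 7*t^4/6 28/s^5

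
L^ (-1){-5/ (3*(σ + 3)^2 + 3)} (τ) -5*exp (-3*τ)*sin (τ)/3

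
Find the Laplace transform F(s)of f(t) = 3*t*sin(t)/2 3*s/(s^2 + 1)^2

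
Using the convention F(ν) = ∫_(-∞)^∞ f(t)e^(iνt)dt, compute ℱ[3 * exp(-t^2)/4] 3 * sqrt(pi) * exp(-ν^2/4)/4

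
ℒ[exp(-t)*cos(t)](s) (s + 1)/((s + 1)^2 + 1)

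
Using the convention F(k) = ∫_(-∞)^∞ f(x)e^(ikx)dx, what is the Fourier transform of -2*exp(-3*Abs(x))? -12/(k^2 + 9)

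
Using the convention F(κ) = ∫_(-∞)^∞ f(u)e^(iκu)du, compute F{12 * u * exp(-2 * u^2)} 3 * sqrt(2) * I * sqrt(pi) * κ * exp(-κ^2/8)/2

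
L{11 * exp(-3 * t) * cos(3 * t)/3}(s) 11 * (s + 3)/(3 * ((s + 3)^2 + 9))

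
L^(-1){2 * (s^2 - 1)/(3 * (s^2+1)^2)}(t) 2 * t * cos(t)/3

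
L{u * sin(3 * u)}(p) 6 * p/(p^2 + 9)^2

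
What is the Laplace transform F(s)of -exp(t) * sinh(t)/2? -1/(2 * s * (s - 2))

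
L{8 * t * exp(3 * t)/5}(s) 8/(5 * (s - 3)^2)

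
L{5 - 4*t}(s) 5/s - 4/s^2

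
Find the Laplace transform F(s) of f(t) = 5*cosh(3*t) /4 5*s/(4*(s^2 - 9) ) 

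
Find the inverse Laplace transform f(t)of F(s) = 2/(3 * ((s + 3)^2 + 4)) exp(-3 * t) * sin(2 * t)/3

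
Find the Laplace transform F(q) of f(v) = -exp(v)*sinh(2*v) -2/((q - 1) ^2-4) 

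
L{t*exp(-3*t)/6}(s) 1/(6*(s + 3)^2)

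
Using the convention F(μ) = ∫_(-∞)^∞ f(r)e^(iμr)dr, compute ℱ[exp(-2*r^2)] sqrt(2)*sqrt(pi)*exp(-μ^2/8)/2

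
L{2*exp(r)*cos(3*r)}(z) 2*(z - 1)/((z - 1)^2+9)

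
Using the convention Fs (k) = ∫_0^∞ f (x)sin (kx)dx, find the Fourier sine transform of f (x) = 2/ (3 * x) pi/3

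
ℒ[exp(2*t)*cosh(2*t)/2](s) (s - 2)/(2*s*(s - 4))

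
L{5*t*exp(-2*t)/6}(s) 5/(6*(s + 2)^2)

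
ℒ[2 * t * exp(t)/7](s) 2/(7 * (s - 1)^2)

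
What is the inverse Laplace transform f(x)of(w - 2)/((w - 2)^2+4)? exp(2*x)*cos(2*x)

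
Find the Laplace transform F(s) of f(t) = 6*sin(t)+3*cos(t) 6/(s^2+1)+3*s/(s^2+1) 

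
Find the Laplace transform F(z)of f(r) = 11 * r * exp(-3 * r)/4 11/(4 * (z + 3)^2)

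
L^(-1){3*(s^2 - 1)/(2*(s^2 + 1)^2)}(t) 3*t*cos(t)/2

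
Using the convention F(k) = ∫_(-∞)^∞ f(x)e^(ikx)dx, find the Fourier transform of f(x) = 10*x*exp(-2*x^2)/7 5*sqrt(2)*I*sqrt(pi)*k*exp(-k^2/8)/28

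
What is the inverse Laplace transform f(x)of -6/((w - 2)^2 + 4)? -3 * exp(2 * x) * sin(2 * x)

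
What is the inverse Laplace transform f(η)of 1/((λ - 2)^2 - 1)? exp(2 * η) * sinh(η)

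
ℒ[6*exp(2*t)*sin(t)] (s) 6/((s - 2)^2 + 1)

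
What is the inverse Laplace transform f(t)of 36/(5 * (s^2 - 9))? 12 * sinh(3 * t)/5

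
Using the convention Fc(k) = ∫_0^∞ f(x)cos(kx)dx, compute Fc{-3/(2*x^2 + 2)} -3*pi*exp(-k)/4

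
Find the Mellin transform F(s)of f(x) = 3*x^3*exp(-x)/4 3*gamma(s + 3)/4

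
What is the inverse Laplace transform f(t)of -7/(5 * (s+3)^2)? -7 * t * exp(-3 * t)/5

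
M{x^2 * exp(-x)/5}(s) gamma(s + 2)/5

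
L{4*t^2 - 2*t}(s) 8/s^3 - 2/s^2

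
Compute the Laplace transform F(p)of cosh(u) p/(p^2 - 1)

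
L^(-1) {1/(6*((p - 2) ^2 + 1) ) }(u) exp(2*u)*sin(u) /6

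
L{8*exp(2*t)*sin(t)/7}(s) 8/(7*((s - 2)^2 + 1))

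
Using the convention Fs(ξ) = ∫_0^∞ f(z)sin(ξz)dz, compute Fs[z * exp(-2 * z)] 4 * ξ/(ξ^2+4)^2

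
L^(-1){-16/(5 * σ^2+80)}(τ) -4 * sin(4 * τ)/5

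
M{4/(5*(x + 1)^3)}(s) 2*pi*(s - 2)*(s - 1)/(5*sin(pi*s))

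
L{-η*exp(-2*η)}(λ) -1/(λ + 2)^2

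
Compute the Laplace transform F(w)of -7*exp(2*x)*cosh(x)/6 7*(2 - w)/(6*((w - 2)^2 - 1))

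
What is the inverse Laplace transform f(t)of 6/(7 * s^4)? t^3/7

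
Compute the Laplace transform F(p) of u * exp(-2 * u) (p+2) ^(-2) 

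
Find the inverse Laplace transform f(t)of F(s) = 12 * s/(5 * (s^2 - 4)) 12 * cosh(2 * t)/5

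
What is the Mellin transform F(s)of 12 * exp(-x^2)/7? 6 * gamma(s/2)/7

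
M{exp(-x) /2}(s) gamma(s) /2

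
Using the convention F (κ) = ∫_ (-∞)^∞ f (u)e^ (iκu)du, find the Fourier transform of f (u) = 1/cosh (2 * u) pi/ (2 * cosh (pi * κ/4))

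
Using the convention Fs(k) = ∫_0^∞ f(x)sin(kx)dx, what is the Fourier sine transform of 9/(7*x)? 9*pi/14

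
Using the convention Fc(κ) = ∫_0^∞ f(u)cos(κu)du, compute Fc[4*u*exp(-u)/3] 4*(1 - κ^2)/(3*(κ^2+1)^2)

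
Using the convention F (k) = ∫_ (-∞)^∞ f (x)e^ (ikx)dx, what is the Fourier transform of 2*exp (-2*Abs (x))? 8/ (k^2 + 4)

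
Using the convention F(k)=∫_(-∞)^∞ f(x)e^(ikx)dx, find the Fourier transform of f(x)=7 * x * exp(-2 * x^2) 7 * sqrt(2) * I * sqrt(pi) * k * exp(-k^2/8)/8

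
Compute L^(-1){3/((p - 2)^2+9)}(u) exp(2 * u) * sin(3 * u)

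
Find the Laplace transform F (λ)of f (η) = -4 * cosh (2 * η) -4 * λ/ (λ^2-4)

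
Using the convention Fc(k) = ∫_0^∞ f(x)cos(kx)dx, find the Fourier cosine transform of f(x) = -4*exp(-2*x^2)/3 -sqrt(2)*sqrt(pi)*exp(-k^2/8)/3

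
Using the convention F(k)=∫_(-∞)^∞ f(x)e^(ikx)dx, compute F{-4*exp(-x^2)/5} -4*sqrt(pi)*exp(-k^2/4)/5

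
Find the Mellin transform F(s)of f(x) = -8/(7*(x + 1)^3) -4*pi*(s - 2)*(s - 1)/(7*sin(pi*s))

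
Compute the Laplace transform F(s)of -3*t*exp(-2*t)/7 -3/(7*(s + 2)^2)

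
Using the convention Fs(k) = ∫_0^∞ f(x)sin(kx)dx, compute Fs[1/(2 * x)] pi/4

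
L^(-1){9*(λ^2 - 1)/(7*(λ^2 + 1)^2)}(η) 9*η*cos(η)/7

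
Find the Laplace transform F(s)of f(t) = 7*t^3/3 14/s^4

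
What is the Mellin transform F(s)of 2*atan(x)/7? -pi*sec(pi*s/2)/(7*s)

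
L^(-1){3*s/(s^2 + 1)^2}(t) 3*t*sin(t)/2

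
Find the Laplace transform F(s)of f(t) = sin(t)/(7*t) atan(1/s)/7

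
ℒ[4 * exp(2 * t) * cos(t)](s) 4 * (s - 2) /((s - 2) ^2 + 1) 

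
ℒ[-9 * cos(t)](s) -9 * s/(s^2 + 1)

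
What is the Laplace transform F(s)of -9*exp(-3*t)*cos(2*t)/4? 9*(-s - 3)/(4*((s + 3)^2 + 4))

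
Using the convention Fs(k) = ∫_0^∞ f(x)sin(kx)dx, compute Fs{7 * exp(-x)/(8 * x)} 7 * atan(k)/8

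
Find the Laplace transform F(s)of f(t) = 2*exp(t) 2/(s - 1)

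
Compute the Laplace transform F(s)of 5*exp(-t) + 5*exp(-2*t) 5/(s + 1) + 5/(s + 2)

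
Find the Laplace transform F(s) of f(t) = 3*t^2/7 6/(7*s^3) 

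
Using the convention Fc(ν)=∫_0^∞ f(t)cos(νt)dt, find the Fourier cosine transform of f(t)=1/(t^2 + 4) pi * exp(-2 * ν)/4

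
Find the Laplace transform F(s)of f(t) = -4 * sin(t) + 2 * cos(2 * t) 2 * s/(s^2 + 4) - 4/(s^2 + 1)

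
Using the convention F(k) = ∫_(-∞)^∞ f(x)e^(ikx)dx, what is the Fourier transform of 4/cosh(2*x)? 2*pi/cosh(pi*k/4)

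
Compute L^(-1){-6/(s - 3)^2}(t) -6*t*exp(3*t)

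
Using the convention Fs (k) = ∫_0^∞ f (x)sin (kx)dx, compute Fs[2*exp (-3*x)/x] 2*atan (k/3)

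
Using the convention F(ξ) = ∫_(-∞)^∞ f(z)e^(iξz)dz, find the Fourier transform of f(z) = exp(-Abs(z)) 2/(ξ^2 + 1)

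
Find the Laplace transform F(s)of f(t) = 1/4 1/(4 * s)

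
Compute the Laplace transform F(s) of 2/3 2/(3*s) 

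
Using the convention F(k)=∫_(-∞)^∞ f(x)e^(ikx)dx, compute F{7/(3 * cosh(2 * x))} 7 * pi/(6 * cosh(pi * k/4))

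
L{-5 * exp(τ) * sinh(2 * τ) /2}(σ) -5/((σ - 1) ^2 - 4) 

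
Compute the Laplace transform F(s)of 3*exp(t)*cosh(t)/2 3*(s - 1)/(2*s*(s - 2))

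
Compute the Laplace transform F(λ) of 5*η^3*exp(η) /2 15/(λ - 1) ^4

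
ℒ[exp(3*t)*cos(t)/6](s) (s - 3)/(6*((s - 3)^2 + 1))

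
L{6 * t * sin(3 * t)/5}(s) 36 * s/(5 * (s^2 + 9)^2)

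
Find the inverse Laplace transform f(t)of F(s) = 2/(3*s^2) 2*t/3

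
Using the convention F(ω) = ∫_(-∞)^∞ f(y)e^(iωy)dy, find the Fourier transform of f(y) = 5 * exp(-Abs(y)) 10/(ω^2 + 1)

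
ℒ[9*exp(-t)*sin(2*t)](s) 18/((s + 1)^2 + 4)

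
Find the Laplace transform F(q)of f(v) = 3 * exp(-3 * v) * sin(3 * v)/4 9/(4 * ((q + 3)^2 + 9))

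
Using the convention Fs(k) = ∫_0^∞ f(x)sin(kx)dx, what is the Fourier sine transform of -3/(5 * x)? -3 * pi/10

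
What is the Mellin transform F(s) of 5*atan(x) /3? -5*pi*sec(pi*s/2) /(6*s) 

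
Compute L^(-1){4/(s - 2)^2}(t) 4 * t * exp(2 * t)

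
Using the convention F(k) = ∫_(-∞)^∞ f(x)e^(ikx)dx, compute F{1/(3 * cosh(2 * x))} pi/(6 * cosh(pi * k/4))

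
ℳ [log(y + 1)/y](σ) -pi * csc(pi * σ)/(σ - 1)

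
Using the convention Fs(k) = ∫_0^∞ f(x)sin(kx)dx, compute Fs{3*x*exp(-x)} 6*k/(k^2+1)^2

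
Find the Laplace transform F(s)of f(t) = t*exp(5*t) (s - 5)^(-2)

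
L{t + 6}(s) 6/s + s^(-2)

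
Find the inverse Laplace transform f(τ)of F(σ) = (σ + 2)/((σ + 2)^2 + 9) exp(-2*τ)*cos(3*τ)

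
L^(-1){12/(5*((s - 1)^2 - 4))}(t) 6*exp(t)*sinh(2*t)/5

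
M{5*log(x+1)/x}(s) -5*pi*csc(pi*s)/(s - 1)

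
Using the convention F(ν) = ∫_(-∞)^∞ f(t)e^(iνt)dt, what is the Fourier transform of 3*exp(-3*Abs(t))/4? 9/(2*(ν^2+9))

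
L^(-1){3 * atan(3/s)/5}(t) 3 * sin(3 * t)/(5 * t)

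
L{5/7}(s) 5/(7*s)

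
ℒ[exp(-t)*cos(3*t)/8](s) (s + 1)/(8*((s + 1)^2 + 9))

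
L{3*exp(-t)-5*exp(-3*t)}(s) 3/(s + 1)-5/(s + 3)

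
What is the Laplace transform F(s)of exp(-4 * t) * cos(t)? (s + 4)/((s + 4)^2 + 1)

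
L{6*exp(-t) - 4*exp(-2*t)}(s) 6/(s + 1) - 4/(s + 2)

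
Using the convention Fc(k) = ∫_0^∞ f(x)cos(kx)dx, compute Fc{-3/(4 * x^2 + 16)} -3 * pi * exp(-2 * k)/16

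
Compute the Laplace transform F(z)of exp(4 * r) 1/(z - 4)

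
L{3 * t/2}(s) 3/(2 * s^2)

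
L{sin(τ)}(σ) 1/(σ^2 + 1)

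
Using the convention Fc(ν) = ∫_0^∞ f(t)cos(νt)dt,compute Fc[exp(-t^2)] sqrt(pi)*exp(-ν^2/4)/2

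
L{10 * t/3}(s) 10/(3 * s^2) 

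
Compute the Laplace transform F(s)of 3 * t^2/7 6/(7 * s^3)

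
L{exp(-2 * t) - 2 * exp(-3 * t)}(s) 1/(s + 2) - 2/(s + 3)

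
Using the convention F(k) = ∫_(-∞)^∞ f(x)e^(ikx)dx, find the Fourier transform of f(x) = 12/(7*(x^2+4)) 6*pi*exp(-2*Abs(k))/7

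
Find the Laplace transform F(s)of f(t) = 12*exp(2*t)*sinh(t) 12/((s - 2)^2 - 1)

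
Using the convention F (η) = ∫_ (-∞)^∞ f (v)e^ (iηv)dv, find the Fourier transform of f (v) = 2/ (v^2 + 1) 2*pi*exp (-Abs (η))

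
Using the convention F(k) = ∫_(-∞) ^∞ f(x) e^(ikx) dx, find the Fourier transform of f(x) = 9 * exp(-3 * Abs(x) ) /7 54/(7 * (k^2 + 9) ) 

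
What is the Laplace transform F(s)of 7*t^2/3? 14/(3*s^3)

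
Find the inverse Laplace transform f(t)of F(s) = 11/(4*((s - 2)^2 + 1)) 11*exp(2*t)*sin(t)/4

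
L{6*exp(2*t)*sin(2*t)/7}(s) 12/(7*((s - 2)^2+4))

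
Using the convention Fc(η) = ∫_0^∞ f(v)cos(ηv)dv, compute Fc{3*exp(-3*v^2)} sqrt(3)*sqrt(pi)*exp(-η^2/12)/2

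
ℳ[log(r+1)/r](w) -pi * csc(pi * w)/(w - 1)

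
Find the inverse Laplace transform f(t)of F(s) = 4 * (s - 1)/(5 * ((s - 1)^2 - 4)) 4 * exp(t) * cosh(2 * t)/5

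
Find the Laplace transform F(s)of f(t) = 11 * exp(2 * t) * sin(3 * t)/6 11/(2 * ((s - 2)^2 + 9))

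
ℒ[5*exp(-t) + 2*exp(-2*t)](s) 5/(s + 1) + 2/(s + 2) 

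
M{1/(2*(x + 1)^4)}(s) gamma(s)*gamma(4 - s)/12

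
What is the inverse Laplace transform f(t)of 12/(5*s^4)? 2*t^3/5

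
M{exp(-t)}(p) gamma(p)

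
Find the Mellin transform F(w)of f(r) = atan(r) -pi*sec(pi*w/2)/(2*w)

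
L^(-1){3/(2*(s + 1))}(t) 3*exp(-t)/2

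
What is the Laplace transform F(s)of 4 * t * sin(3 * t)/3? 8 * s/(s^2 + 9)^2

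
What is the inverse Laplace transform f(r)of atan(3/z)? sin(3*r)/r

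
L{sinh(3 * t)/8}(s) 3/(8 * (s^2 - 9))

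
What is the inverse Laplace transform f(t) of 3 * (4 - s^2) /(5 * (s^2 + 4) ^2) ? -3 * t * cos(2 * t) /5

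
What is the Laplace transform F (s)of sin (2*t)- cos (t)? 2/ (s^2 + 4)- s/ (s^2 + 1)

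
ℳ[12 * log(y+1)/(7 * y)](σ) -12 * pi * csc(pi * σ)/(7 * σ - 7)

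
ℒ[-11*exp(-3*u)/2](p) -11/(2*p+6)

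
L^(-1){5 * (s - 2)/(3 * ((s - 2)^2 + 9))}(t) 5 * exp(2 * t) * cos(3 * t)/3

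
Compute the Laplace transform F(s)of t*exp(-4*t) (s + 4)^(-2)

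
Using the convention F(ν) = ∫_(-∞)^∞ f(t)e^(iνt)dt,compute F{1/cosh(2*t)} pi/(2*cosh(pi*ν/4))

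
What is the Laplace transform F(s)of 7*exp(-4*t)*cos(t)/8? 7*(s + 4)/(8*((s + 4)^2 + 1))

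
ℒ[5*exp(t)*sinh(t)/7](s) 5/(7*s*(s - 2))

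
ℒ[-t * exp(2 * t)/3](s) -1/(3 * (s - 2)^2)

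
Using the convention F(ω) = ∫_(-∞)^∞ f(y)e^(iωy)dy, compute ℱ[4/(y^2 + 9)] 4*pi*exp(-3*Abs(ω))/3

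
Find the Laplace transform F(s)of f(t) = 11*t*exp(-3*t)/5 11/(5*(s + 3)^2)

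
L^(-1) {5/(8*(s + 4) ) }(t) 5*exp(-4*t) /8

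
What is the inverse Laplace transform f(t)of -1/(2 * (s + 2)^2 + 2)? -exp(-2 * t) * sin(t)/2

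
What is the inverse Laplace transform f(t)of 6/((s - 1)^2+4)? 3*exp(t)*sin(2*t)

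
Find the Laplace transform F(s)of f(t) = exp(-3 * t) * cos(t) (s + 3)/((s + 3)^2 + 1)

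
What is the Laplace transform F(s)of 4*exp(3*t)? 4/(s - 3)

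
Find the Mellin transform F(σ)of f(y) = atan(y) -pi*sec(pi*σ/2)/(2*σ)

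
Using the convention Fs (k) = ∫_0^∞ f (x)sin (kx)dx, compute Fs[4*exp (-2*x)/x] 4*atan (k/2)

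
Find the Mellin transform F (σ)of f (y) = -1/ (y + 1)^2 pi * (σ - 1)/sin (pi * σ)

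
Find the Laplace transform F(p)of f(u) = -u -1/p^2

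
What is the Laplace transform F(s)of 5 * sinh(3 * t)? 15/(s^2 - 9)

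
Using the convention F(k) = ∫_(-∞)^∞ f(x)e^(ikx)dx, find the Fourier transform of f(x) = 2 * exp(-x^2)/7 2 * sqrt(pi) * exp(-k^2/4)/7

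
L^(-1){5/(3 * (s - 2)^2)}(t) 5 * t * exp(2 * t)/3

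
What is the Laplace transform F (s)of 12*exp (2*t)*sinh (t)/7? 12/ (7*( (s - 2)^2-1))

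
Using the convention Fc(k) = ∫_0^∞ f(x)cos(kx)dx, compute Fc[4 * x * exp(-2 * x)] 4 * (4 - k^2)/(k^2+4)^2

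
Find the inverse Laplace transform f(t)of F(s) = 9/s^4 3 * t^3/2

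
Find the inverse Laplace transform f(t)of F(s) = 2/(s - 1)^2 2*t*exp(t)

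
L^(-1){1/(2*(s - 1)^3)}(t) t^2*exp(t)/4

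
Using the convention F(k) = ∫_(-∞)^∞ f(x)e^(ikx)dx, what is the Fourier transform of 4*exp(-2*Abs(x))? 16/(k^2 + 4)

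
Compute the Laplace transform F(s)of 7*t 7/s^2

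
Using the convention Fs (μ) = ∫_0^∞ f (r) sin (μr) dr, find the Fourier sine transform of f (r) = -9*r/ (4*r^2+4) -9*pi*exp (-μ) /8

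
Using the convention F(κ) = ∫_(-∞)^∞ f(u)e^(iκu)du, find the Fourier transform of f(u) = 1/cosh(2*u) pi/(2*cosh(pi*κ/4))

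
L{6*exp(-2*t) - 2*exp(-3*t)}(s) 6/(s+2) - 2/(s+3)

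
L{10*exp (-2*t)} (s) 10/ (s + 2)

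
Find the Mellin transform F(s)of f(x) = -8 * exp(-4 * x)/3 -2^(3 - 2 * s) * gamma(s)/3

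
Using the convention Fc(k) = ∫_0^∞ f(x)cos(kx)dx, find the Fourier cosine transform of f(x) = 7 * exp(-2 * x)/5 14/(5 * (k^2 + 4))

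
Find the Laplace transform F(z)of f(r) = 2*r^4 48/z^5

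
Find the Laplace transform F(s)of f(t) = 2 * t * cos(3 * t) 2 * (s^2 - 9)/(s^2 + 9)^2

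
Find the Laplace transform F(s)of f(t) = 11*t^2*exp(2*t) 22/(s - 2)^3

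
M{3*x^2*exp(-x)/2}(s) 3*gamma(s + 2)/2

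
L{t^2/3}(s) 2/(3*s^3)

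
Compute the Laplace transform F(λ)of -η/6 -1/(6*λ^2)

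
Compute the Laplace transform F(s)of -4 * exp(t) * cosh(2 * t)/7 4 * (1 - s)/(7 * ((s - 1)^2 - 4))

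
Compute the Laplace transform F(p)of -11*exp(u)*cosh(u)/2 11*(1 - p)/(2*p*(p - 2))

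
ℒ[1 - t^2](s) 1/s - 2/s^3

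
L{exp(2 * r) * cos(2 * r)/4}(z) (z - 2)/(4 * ((z - 2)^2 + 4))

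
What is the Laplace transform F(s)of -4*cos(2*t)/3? -4*s/(3*s^2 + 12)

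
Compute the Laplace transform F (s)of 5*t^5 600/s^6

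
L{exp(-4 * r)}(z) 1/(z + 4)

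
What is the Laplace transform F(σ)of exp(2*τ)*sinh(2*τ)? 2/(σ*(σ - 4))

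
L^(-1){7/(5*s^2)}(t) 7*t/5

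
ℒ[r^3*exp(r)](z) 6/(z - 1)^4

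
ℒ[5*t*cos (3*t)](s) 5*(s^2 - 9) / (s^2 + 9) ^2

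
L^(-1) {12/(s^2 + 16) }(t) 3*sin(4*t) 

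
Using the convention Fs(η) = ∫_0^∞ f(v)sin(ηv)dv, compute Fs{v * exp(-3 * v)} 6 * η/(η^2 + 9)^2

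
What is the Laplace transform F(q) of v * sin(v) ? 2 * q/(q^2 + 1) ^2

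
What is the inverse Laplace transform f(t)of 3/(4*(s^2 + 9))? sin(3*t)/4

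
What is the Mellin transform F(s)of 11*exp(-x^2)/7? 11*gamma(s/2)/14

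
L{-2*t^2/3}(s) -4/(3*s^3)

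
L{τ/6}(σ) 1/(6*σ^2)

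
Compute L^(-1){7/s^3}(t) 7*t^2/2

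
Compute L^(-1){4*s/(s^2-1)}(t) 4*cosh(t)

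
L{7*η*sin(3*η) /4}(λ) 21*λ/(2*(λ^2 + 9) ^2) 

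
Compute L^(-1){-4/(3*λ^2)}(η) -4*η/3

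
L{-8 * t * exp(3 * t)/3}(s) -8/(3 * (s - 3)^2)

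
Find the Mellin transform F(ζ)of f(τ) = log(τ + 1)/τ -pi*csc(pi*ζ)/(ζ - 1)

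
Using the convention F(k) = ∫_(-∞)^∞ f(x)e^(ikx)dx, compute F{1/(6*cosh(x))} pi/(6*cosh(pi*k/2))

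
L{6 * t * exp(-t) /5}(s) 6/(5 * (s + 1) ^2) 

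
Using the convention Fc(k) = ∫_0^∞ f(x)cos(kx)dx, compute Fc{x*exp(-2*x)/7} (4 - k^2)/(7*(k^2 + 4)^2)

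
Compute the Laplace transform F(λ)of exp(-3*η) 1/(λ + 3)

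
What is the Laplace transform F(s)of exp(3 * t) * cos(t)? (s - 3)/((s - 3)^2 + 1)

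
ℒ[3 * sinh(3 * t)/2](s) 9/(2 * (s^2 - 9))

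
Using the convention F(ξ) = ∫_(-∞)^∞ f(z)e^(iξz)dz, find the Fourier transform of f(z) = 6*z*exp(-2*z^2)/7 3*sqrt(2)*I*sqrt(pi)*ξ*exp(-ξ^2/8)/28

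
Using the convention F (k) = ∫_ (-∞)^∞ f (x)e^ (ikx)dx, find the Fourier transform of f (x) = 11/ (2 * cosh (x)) 11 * pi/ (2 * cosh (pi * k/2))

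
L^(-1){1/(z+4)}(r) exp(-4 * r)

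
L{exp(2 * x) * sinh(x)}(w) 1/((w - 2)^2 - 1)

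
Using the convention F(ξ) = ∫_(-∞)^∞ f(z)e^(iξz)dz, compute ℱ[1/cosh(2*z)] pi/(2*cosh(pi*ξ/4))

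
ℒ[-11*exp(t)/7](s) -11/(7*s - 7)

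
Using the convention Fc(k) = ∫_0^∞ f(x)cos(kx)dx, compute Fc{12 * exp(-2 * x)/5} 24/(5 * (k^2 + 4))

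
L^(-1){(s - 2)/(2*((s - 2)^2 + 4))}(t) exp(2*t)*cos(2*t)/2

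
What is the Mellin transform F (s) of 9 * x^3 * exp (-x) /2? 9 * gamma (s + 3) /2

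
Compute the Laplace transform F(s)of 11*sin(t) 11/(s^2 + 1)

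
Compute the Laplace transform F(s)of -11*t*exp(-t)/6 -11/(6*(s + 1)^2)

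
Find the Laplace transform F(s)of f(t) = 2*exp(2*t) 2/(s - 2)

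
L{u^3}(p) 6/p^4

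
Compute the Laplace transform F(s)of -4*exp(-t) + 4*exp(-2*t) 4/(s + 2) - 4/(s + 1)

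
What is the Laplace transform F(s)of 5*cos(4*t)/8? 5*s/(8*(s^2 + 16))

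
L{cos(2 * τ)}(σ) σ/(σ^2+4)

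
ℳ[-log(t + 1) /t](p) pi*csc(pi*p) /(p - 1) 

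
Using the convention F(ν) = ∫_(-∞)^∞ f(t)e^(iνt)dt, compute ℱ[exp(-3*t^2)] sqrt(3)*sqrt(pi)*exp(-ν^2/12)/3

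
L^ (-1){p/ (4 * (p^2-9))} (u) cosh (3 * u)/4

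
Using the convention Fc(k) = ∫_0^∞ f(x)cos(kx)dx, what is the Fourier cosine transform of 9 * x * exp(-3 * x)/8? 9 * (9 - k^2)/(8 * (k^2 + 9)^2)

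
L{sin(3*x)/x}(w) atan(3/w)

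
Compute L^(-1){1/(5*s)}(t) 1/5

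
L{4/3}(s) 4/(3*s)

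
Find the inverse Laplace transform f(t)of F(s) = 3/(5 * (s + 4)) 3 * exp(-4 * t)/5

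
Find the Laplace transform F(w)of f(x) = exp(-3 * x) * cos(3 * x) (w + 3)/((w + 3)^2 + 9)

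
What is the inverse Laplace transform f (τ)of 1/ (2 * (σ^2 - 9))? sinh (3 * τ)/6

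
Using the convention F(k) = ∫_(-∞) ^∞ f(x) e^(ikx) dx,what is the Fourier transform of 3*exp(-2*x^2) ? 3*sqrt(2)*sqrt(pi)*exp(-k^2/8) /2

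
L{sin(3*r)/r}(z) atan(3/z)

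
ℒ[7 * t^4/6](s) 28/s^5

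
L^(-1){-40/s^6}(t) -t^5/3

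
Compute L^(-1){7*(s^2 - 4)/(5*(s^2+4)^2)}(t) 7*t*cos(2*t)/5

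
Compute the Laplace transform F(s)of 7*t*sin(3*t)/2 21*s/(s^2 + 9)^2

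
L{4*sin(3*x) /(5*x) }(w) 4*atan(3/w) /5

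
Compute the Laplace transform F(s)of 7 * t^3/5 42/(5 * s^4)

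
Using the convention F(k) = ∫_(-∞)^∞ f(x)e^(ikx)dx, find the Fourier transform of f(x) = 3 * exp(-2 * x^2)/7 3 * sqrt(2) * sqrt(pi) * exp(-k^2/8)/14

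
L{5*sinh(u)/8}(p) 5/(8*(p^2 - 1))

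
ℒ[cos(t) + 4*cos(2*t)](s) 4*s/(s^2 + 4) + s/(s^2 + 1)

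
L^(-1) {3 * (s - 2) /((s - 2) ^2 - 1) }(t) 3 * exp(2 * t) * cosh(t) 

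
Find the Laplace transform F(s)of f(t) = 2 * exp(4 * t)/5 2/(5 * (s - 4))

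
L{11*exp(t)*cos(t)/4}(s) 11*(s - 1)/(4*((s - 1)^2 + 1))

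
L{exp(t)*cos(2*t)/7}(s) (s - 1)/(7*((s - 1)^2+4))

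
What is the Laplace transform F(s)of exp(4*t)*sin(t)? 1/((s - 4)^2 + 1)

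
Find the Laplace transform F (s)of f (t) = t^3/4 3/ (2 * s^4)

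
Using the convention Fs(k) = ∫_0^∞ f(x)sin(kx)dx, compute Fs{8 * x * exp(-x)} 16 * k/(k^2 + 1)^2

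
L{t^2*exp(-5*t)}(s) 2/(s + 5)^3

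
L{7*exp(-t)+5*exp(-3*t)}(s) 7/(s+1)+5/(s+3)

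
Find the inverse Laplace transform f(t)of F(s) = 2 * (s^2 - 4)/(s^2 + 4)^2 2 * t * cos(2 * t)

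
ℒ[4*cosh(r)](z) 4*z/(z^2 - 1)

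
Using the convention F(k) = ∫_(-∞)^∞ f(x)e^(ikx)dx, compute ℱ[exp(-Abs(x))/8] 1/(4 * (k^2 + 1))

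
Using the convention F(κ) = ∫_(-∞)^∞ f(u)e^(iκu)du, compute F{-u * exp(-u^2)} -I * sqrt(pi) * κ * exp(-κ^2/4)/2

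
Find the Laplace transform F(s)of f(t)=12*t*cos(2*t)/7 12*(s^2 - 4)/(7*(s^2+4)^2)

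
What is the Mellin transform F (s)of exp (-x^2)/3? gamma (s/2)/6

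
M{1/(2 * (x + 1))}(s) pi * csc(pi * s)/2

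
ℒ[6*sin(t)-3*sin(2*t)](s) 6/(s^2 + 1)-6/(s^2 + 4)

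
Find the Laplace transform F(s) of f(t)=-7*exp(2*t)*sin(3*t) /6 -7/(2*(s - 2) ^2 + 18) 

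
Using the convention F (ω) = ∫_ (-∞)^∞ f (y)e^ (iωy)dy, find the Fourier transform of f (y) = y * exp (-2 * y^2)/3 sqrt (2) * I * sqrt (pi) * ω * exp (-ω^2/8)/24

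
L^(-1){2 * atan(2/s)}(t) 2 * sin(2 * t)/t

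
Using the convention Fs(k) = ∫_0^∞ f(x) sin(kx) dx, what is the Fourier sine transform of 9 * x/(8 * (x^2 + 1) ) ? 9 * pi * exp(-k) /16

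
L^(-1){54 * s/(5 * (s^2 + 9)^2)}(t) 9 * t * sin(3 * t)/5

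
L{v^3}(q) 6/q^4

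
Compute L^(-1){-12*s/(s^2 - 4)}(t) -12*cosh(2*t)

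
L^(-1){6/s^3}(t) 3*t^2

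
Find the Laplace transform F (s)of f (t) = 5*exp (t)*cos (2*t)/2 5*(s - 1)/ (2*( (s - 1)^2 + 4))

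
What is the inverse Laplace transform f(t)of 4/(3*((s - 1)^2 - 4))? 2*exp(t)*sinh(2*t)/3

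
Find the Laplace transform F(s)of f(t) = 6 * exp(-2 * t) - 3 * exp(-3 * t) 6/(s + 2) - 3/(s + 3)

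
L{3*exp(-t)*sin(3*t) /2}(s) 9/(2*((s + 1) ^2 + 9) ) 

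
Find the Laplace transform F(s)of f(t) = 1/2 1/(2*s)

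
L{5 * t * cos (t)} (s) 5 * (s^2 - 1)/ (s^2 + 1)^2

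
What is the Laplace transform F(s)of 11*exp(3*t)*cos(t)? 11*(s - 3)/((s - 3)^2 + 1)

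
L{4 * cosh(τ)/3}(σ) 4 * σ/(3 * (σ^2 - 1))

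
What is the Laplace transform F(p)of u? p^(-2)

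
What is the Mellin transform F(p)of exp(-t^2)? gamma(p/2)/2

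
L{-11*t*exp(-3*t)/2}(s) -11/(2*(s + 3)^2)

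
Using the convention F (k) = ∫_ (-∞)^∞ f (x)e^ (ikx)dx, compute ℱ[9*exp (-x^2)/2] 9*sqrt (pi)*exp (-k^2/4)/2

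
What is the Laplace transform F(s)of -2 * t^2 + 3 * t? 3/s^2-4/s^3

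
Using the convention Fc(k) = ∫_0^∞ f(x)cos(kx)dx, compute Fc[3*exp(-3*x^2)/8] sqrt(3)*sqrt(pi)*exp(-k^2/12)/16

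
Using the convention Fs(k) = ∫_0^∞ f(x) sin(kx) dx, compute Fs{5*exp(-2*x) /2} 5*k/(2*(k^2 + 4) ) 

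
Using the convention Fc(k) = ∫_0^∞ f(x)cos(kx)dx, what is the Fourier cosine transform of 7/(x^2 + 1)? 7 * pi * exp(-k)/2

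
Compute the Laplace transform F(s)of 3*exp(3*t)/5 3/(5*(s - 3))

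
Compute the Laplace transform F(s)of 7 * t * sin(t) 14 * s/(s^2 + 1)^2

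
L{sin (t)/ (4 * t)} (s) atan (1/s)/4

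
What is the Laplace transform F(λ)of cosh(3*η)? λ/(λ^2 - 9)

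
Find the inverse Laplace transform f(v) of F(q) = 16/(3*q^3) 8*v^2/3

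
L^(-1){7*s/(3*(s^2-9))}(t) 7*cosh(3*t)/3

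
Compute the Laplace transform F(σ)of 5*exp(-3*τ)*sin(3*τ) 15/((σ + 3)^2 + 9)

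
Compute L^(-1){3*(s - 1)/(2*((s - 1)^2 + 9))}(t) 3*exp(t)*cos(3*t)/2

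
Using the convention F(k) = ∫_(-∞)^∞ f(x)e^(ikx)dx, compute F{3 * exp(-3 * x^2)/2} sqrt(3) * sqrt(pi) * exp(-k^2/12)/2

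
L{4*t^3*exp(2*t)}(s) 24/(s - 2)^4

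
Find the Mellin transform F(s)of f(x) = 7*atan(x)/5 -7*pi*sec(pi*s/2)/(10*s)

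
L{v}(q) q^(-2)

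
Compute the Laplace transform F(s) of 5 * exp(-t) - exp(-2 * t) 5/(s+1) - 1/(s+2) 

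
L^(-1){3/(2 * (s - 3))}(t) 3 * exp(3 * t)/2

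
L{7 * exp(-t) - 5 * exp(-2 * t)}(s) 7/(s + 1) - 5/(s + 2)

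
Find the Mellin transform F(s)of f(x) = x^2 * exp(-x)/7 gamma(s + 2)/7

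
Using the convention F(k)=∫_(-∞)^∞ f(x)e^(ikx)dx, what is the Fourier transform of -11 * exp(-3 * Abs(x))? -66/(k^2 + 9)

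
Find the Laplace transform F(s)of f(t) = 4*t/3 4/(3*s^2)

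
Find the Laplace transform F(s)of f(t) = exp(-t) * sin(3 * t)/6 1/(2 * ((s + 1)^2 + 9))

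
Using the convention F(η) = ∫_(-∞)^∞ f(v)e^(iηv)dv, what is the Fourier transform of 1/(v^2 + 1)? pi*exp(-Abs(η))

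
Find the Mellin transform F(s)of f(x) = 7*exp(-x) 7*gamma(s)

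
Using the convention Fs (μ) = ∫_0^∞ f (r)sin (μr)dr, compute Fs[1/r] pi/2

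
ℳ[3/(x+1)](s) 3 * pi * csc(pi * s)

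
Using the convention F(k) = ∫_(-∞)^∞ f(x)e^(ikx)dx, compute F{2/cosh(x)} 2*pi/cosh(pi*k/2)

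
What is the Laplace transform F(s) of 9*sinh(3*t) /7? 27/(7*(s^2 - 9) ) 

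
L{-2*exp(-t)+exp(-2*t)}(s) 1/(s+2)-2/(s+1)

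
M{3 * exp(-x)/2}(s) 3 * gamma(s)/2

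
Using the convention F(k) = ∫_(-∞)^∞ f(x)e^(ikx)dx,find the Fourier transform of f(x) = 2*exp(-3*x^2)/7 2*sqrt(3)*sqrt(pi)*exp(-k^2/12)/21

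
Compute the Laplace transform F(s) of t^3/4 3/(2 * s^4) 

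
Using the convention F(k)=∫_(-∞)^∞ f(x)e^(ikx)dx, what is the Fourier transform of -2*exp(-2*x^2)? -sqrt(2)*sqrt(pi)*exp(-k^2/8)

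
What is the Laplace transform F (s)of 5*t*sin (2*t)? 20*s/ (s^2 + 4)^2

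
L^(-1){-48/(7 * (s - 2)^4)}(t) -8 * t^3 * exp(2 * t)/7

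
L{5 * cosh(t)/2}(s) 5 * s/(2 * (s^2 - 1))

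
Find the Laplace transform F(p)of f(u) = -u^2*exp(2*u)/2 -1/(p - 2)^3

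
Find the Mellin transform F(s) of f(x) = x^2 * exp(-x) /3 gamma(s + 2) /3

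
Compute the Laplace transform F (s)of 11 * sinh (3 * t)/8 33/ (8 * (s^2 - 9))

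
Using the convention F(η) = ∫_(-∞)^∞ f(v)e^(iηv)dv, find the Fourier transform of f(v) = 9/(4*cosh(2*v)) 9*pi/(8*cosh(pi*η/4))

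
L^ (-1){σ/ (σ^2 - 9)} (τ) cosh (3*τ)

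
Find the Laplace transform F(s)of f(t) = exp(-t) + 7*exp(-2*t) 7/(s + 2) + 1/(s + 1)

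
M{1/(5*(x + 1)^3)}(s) pi*(s - 2)*(s - 1)/(10*sin(pi*s))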